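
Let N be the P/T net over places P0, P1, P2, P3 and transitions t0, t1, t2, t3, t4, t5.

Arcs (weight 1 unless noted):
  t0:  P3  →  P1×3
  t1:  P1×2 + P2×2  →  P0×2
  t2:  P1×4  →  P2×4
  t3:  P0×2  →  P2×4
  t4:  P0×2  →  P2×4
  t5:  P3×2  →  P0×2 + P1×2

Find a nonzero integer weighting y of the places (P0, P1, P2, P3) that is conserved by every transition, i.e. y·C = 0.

Incidence matrix C (rows=places, cols=transitions):
       t0   t1   t2   t3   t4   t5
   P0   0    2    0   -2   -2    2
   P1   3   -2   -4    0    0    2
   P2   0   -2    4    4    4    0
   P3  -1    0    0    0    0   -2

Candidate y = [2, 1, 1, 3]; check y·C column-wise:
  col t0: 2·0 + 1·3 + 1·0 + 3·-1 = 0
  col t1: 2·2 + 1·-2 + 1·-2 + 3·0 = 0
  col t2: 2·0 + 1·-4 + 1·4 + 3·0 = 0
  col t3: 2·-2 + 1·0 + 1·4 + 3·0 = 0
  col t4: 2·-2 + 1·0 + 1·4 + 3·0 = 0
  col t5: 2·2 + 1·2 + 1·0 + 3·-2 = 0

y = (P0:2, P1:1, P2:1, P3:3)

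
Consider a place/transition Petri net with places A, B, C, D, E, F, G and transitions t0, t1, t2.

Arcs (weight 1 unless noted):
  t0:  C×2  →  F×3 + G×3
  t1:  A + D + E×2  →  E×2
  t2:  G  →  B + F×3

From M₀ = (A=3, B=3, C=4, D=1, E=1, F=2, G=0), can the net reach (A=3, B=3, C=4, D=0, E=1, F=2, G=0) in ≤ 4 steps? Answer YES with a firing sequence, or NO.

depth 0: 1 marking
depth 1: 2 markings reached so far
depth 2: 4 markings reached so far
depth 3: 6 markings reached so far
depth 4: 8 markings reached so far
target is not among the 8 markings reachable within 4 steps

NO — not reachable within 4 firings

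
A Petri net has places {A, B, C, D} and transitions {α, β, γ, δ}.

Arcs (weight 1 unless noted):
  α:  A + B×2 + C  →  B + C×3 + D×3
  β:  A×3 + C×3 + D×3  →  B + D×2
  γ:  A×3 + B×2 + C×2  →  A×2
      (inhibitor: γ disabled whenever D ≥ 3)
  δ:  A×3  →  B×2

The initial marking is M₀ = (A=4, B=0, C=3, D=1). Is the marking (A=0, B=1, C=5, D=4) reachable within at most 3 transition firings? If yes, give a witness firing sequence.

YES — reachable via ⟨δ, α⟩ (2 firings)

step 1: fire δ:  (A=4, B=0, C=3, D=1) → (A=1, B=2, C=3, D=1)
step 2: fire α:  (A=1, B=2, C=3, D=1) → (A=0, B=1, C=5, D=4)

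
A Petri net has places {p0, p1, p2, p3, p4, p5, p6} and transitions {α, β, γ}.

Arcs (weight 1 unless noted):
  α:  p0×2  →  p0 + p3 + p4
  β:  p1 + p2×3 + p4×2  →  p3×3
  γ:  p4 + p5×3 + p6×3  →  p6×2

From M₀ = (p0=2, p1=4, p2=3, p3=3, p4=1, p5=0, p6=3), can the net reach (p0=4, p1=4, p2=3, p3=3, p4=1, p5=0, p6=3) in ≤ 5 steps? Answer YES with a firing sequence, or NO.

NO — not reachable within 5 firings

depth 0: 1 marking
depth 1: 2 markings reached so far
depth 2: 3 markings reached so far
depth 3: 3 markings reached so far
(frontier empty at depth 3; search complete)
target is not among the 3 markings reachable within 5 steps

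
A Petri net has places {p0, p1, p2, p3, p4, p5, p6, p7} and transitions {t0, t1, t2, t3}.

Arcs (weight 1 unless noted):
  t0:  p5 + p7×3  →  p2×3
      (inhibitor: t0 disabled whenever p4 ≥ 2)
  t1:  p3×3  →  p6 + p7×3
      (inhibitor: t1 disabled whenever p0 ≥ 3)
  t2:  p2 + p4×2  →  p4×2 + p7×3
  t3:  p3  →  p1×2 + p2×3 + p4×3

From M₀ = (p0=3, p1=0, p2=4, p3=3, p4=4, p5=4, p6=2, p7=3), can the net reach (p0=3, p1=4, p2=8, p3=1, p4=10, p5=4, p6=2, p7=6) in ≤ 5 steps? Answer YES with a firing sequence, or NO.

NO — not reachable within 5 firings

depth 0: 1 marking
depth 1: 3 markings reached so far
depth 2: 6 markings reached so far
depth 3: 10 markings reached so far
depth 4: 14 markings reached so far
depth 5: 17 markings reached so far
target is not among the 17 markings reachable within 5 steps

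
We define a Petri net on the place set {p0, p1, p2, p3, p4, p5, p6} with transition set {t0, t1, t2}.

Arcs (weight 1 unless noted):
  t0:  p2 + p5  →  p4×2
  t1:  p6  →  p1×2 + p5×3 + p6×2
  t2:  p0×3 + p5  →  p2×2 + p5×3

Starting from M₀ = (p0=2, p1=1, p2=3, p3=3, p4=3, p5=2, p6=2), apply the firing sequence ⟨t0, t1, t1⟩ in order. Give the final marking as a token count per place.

step 1: fire t0:  (p0=2, p1=1, p2=3, p3=3, p4=3, p5=2, p6=2) → (p0=2, p1=1, p2=2, p3=3, p4=5, p5=1, p6=2)
step 2: fire t1:  (p0=2, p1=1, p2=2, p3=3, p4=5, p5=1, p6=2) → (p0=2, p1=3, p2=2, p3=3, p4=5, p5=4, p6=3)
step 3: fire t1:  (p0=2, p1=3, p2=2, p3=3, p4=5, p5=4, p6=3) → (p0=2, p1=5, p2=2, p3=3, p4=5, p5=7, p6=4)

(p0=2, p1=5, p2=2, p3=3, p4=5, p5=7, p6=4)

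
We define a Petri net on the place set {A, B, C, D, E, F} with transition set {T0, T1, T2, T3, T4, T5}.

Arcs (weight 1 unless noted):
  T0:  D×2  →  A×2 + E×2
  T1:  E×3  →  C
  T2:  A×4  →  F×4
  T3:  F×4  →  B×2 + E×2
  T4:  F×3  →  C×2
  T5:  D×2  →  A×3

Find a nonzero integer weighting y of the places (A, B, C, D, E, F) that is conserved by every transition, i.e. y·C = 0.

Incidence matrix C (rows=places, cols=transitions):
       T0   T1   T2   T3   T4   T5
    A   2    0   -4    0    0    3
    B   0    0    0    2    0    0
    C   0    1    0    0    2    0
    D  -2    0    0    0    0   -2
    E   2   -3    0    2    0    0
    F   0    0    4   -4   -3    0

Candidate y = [2, 3, 3, 3, 1, 2]; check y·C column-wise:
  col T0: 2·2 + 3·0 + 3·0 + 3·-2 + 1·2 + 2·0 = 0
  col T1: 2·0 + 3·0 + 3·1 + 3·0 + 1·-3 + 2·0 = 0
  col T2: 2·-4 + 3·0 + 3·0 + 3·0 + 1·0 + 2·4 = 0
  col T3: 2·0 + 3·2 + 3·0 + 3·0 + 1·2 + 2·-4 = 0
  col T4: 2·0 + 3·0 + 3·2 + 3·0 + 1·0 + 2·-3 = 0
  col T5: 2·3 + 3·0 + 3·0 + 3·-2 + 1·0 + 2·0 = 0

y = (A:2, B:3, C:3, D:3, E:1, F:2)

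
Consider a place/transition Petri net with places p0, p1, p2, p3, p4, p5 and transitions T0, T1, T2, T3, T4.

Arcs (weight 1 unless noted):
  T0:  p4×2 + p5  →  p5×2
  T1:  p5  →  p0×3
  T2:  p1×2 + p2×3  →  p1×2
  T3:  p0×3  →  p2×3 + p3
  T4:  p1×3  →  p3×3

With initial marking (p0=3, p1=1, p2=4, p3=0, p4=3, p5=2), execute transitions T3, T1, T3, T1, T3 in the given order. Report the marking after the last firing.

step 1: fire T3:  (p0=3, p1=1, p2=4, p3=0, p4=3, p5=2) → (p0=0, p1=1, p2=7, p3=1, p4=3, p5=2)
step 2: fire T1:  (p0=0, p1=1, p2=7, p3=1, p4=3, p5=2) → (p0=3, p1=1, p2=7, p3=1, p4=3, p5=1)
step 3: fire T3:  (p0=3, p1=1, p2=7, p3=1, p4=3, p5=1) → (p0=0, p1=1, p2=10, p3=2, p4=3, p5=1)
step 4: fire T1:  (p0=0, p1=1, p2=10, p3=2, p4=3, p5=1) → (p0=3, p1=1, p2=10, p3=2, p4=3, p5=0)
step 5: fire T3:  (p0=3, p1=1, p2=10, p3=2, p4=3, p5=0) → (p0=0, p1=1, p2=13, p3=3, p4=3, p5=0)

(p0=0, p1=1, p2=13, p3=3, p4=3, p5=0)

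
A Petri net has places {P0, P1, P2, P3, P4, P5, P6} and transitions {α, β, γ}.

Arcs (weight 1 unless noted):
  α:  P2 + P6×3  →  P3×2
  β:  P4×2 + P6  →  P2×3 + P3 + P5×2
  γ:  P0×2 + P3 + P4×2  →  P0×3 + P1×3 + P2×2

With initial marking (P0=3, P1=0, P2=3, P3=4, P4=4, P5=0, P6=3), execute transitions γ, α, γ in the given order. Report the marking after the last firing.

(P0=5, P1=6, P2=6, P3=4, P4=0, P5=0, P6=0)

step 1: fire γ:  (P0=3, P1=0, P2=3, P3=4, P4=4, P5=0, P6=3) → (P0=4, P1=3, P2=5, P3=3, P4=2, P5=0, P6=3)
step 2: fire α:  (P0=4, P1=3, P2=5, P3=3, P4=2, P5=0, P6=3) → (P0=4, P1=3, P2=4, P3=5, P4=2, P5=0, P6=0)
step 3: fire γ:  (P0=4, P1=3, P2=4, P3=5, P4=2, P5=0, P6=0) → (P0=5, P1=6, P2=6, P3=4, P4=0, P5=0, P6=0)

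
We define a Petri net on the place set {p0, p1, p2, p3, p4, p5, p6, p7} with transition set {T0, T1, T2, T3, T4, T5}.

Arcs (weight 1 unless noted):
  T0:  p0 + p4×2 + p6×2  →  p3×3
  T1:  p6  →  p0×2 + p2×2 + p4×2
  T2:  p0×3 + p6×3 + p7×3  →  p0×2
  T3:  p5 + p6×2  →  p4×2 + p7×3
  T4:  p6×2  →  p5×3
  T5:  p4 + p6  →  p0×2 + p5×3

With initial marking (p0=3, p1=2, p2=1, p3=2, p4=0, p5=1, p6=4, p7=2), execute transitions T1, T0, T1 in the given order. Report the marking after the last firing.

step 1: fire T1:  (p0=3, p1=2, p2=1, p3=2, p4=0, p5=1, p6=4, p7=2) → (p0=5, p1=2, p2=3, p3=2, p4=2, p5=1, p6=3, p7=2)
step 2: fire T0:  (p0=5, p1=2, p2=3, p3=2, p4=2, p5=1, p6=3, p7=2) → (p0=4, p1=2, p2=3, p3=5, p4=0, p5=1, p6=1, p7=2)
step 3: fire T1:  (p0=4, p1=2, p2=3, p3=5, p4=0, p5=1, p6=1, p7=2) → (p0=6, p1=2, p2=5, p3=5, p4=2, p5=1, p6=0, p7=2)

(p0=6, p1=2, p2=5, p3=5, p4=2, p5=1, p6=0, p7=2)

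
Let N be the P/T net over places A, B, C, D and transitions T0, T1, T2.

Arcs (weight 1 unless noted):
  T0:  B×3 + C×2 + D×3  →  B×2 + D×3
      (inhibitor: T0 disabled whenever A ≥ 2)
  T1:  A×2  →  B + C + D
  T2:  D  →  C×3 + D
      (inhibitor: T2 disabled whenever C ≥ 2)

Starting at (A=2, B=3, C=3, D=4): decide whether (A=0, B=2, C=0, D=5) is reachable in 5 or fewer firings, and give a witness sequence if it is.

step 1: fire T1:  (A=2, B=3, C=3, D=4) → (A=0, B=4, C=4, D=5)
step 2: fire T0:  (A=0, B=4, C=4, D=5) → (A=0, B=3, C=2, D=5)
step 3: fire T0:  (A=0, B=3, C=2, D=5) → (A=0, B=2, C=0, D=5)

YES — reachable via ⟨T1, T0, T0⟩ (3 firings)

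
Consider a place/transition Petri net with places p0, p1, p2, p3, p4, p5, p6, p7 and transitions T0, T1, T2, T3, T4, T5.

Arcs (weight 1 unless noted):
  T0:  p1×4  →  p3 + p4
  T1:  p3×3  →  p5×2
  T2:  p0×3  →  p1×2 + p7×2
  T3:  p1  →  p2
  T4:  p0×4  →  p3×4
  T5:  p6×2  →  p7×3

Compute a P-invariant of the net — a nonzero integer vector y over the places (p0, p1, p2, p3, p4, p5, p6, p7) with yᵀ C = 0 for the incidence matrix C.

Incidence matrix C (rows=places, cols=transitions):
       T0   T1   T2   T3   T4   T5
   p0   0    0   -3    0   -4    0
   p1  -4    0    2   -1    0    0
   p2   0    0    0    1    0    0
   p3   1   -3    0    0    4    0
   p4   1    0    0    0    0    0
   p5   0    2    0    0    0    0
   p6   0    0    0    0    0   -2
   p7   0    0    2    0    0    3

Candidate y = [2, 3, 3, 2, 10, 3, 0, 0]; check y·C column-wise:
  col T0: 2·0 + 3·-4 + 3·0 + 2·1 + 10·1 + 3·0 = 0
  col T1: 2·0 + 3·0 + 3·0 + 2·-3 + 10·0 + 3·2 = 0
  col T2: 2·-3 + 3·2 + 3·0 + 2·0 + 10·0 + 3·0 + 0·2 = 0
  col T3: 2·0 + 3·-1 + 3·1 + 2·0 + 10·0 + 3·0 = 0
  col T4: 2·-4 + 3·0 + 3·0 + 2·4 + 10·0 + 3·0 = 0
  col T5: 2·0 + 3·0 + 3·0 + 2·0 + 10·0 + 3·0 + 0·-2 + 0·3 = 0

y = (p0:2, p1:3, p2:3, p3:2, p4:10, p5:3, p6:0, p7:0)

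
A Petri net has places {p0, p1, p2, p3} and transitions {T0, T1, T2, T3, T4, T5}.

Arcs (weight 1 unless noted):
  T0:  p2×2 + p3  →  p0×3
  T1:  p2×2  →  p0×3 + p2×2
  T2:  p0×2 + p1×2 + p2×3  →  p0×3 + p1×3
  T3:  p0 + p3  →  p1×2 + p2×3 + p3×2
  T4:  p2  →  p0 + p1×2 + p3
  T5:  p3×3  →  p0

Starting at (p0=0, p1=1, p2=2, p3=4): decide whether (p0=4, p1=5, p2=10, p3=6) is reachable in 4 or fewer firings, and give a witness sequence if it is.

depth 0: 1 marking
depth 1: 5 markings reached so far
depth 2: 16 markings reached so far
depth 3: 37 markings reached so far
depth 4: 80 markings reached so far
target is not among the 80 markings reachable within 4 steps

NO — not reachable within 4 firings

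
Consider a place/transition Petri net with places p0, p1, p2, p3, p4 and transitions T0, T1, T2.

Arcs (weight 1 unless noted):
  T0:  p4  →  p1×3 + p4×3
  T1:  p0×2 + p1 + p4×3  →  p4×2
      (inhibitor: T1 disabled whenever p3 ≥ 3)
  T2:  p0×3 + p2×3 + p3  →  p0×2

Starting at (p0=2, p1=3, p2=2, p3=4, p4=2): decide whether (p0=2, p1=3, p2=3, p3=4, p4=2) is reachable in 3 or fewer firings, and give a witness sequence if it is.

depth 0: 1 marking
depth 1: 2 markings reached so far
depth 2: 3 markings reached so far
depth 3: 4 markings reached so far
target is not among the 4 markings reachable within 3 steps

NO — not reachable within 3 firings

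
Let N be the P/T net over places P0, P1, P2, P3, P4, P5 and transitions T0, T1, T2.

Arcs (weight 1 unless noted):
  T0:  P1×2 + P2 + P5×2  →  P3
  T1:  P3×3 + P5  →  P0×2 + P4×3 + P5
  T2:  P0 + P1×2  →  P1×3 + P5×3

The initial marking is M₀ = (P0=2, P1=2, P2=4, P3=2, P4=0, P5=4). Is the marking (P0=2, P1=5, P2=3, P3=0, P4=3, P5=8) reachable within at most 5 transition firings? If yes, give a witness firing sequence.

depth 0: 1 marking
depth 1: 3 markings reached so far
depth 2: 6 markings reached so far
depth 3: 8 markings reached so far
depth 4: 10 markings reached so far
depth 5: 12 markings reached so far
target is not among the 12 markings reachable within 5 steps

NO — not reachable within 5 firings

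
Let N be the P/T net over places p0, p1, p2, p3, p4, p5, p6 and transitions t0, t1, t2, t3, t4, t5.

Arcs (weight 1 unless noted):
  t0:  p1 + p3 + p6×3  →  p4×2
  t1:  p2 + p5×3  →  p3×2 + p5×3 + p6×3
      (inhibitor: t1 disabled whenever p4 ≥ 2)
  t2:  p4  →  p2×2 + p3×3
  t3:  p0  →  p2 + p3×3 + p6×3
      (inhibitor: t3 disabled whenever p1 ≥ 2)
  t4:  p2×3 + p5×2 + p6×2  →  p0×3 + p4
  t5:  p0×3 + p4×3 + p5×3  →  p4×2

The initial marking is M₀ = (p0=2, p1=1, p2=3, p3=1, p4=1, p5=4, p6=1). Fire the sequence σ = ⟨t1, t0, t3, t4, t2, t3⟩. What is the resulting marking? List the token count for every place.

(p0=3, p1=0, p2=3, p3=11, p4=3, p5=2, p6=5)

step 1: fire t1:  (p0=2, p1=1, p2=3, p3=1, p4=1, p5=4, p6=1) → (p0=2, p1=1, p2=2, p3=3, p4=1, p5=4, p6=4)
step 2: fire t0:  (p0=2, p1=1, p2=2, p3=3, p4=1, p5=4, p6=4) → (p0=2, p1=0, p2=2, p3=2, p4=3, p5=4, p6=1)
step 3: fire t3:  (p0=2, p1=0, p2=2, p3=2, p4=3, p5=4, p6=1) → (p0=1, p1=0, p2=3, p3=5, p4=3, p5=4, p6=4)
step 4: fire t4:  (p0=1, p1=0, p2=3, p3=5, p4=3, p5=4, p6=4) → (p0=4, p1=0, p2=0, p3=5, p4=4, p5=2, p6=2)
step 5: fire t2:  (p0=4, p1=0, p2=0, p3=5, p4=4, p5=2, p6=2) → (p0=4, p1=0, p2=2, p3=8, p4=3, p5=2, p6=2)
step 6: fire t3:  (p0=4, p1=0, p2=2, p3=8, p4=3, p5=2, p6=2) → (p0=3, p1=0, p2=3, p3=11, p4=3, p5=2, p6=5)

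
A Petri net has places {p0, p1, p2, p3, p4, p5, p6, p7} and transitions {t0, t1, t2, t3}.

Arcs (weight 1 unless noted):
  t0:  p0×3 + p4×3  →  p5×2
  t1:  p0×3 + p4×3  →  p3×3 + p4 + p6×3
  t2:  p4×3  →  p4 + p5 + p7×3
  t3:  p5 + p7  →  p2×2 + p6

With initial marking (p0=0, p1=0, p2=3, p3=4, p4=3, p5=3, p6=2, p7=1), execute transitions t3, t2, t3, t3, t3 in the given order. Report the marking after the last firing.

(p0=0, p1=0, p2=11, p3=4, p4=1, p5=0, p6=6, p7=0)

step 1: fire t3:  (p0=0, p1=0, p2=3, p3=4, p4=3, p5=3, p6=2, p7=1) → (p0=0, p1=0, p2=5, p3=4, p4=3, p5=2, p6=3, p7=0)
step 2: fire t2:  (p0=0, p1=0, p2=5, p3=4, p4=3, p5=2, p6=3, p7=0) → (p0=0, p1=0, p2=5, p3=4, p4=1, p5=3, p6=3, p7=3)
step 3: fire t3:  (p0=0, p1=0, p2=5, p3=4, p4=1, p5=3, p6=3, p7=3) → (p0=0, p1=0, p2=7, p3=4, p4=1, p5=2, p6=4, p7=2)
step 4: fire t3:  (p0=0, p1=0, p2=7, p3=4, p4=1, p5=2, p6=4, p7=2) → (p0=0, p1=0, p2=9, p3=4, p4=1, p5=1, p6=5, p7=1)
step 5: fire t3:  (p0=0, p1=0, p2=9, p3=4, p4=1, p5=1, p6=5, p7=1) → (p0=0, p1=0, p2=11, p3=4, p4=1, p5=0, p6=6, p7=0)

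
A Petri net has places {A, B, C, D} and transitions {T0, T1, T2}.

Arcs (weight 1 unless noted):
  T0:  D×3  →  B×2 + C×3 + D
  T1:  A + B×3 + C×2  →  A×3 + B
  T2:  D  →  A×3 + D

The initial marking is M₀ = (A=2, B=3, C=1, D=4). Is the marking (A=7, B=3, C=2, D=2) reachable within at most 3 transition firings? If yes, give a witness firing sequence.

YES — reachable via ⟨T0, T1, T2⟩ (3 firings)

step 1: fire T0:  (A=2, B=3, C=1, D=4) → (A=2, B=5, C=4, D=2)
step 2: fire T1:  (A=2, B=5, C=4, D=2) → (A=4, B=3, C=2, D=2)
step 3: fire T2:  (A=4, B=3, C=2, D=2) → (A=7, B=3, C=2, D=2)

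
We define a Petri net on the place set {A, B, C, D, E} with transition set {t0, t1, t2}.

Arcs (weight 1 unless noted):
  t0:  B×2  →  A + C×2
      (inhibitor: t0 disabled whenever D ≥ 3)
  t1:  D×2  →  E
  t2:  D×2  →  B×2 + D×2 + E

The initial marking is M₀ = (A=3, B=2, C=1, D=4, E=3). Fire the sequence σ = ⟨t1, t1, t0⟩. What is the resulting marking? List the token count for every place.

step 1: fire t1:  (A=3, B=2, C=1, D=4, E=3) → (A=3, B=2, C=1, D=2, E=4)
step 2: fire t1:  (A=3, B=2, C=1, D=2, E=4) → (A=3, B=2, C=1, D=0, E=5)
step 3: fire t0:  (A=3, B=2, C=1, D=0, E=5) → (A=4, B=0, C=3, D=0, E=5)

(A=4, B=0, C=3, D=0, E=5)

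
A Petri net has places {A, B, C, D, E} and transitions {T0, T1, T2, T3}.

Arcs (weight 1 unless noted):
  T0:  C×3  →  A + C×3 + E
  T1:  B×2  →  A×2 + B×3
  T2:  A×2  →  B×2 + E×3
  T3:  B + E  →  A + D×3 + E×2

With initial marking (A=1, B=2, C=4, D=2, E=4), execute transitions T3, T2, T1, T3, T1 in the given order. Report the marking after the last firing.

(A=5, B=4, C=4, D=8, E=9)

step 1: fire T3:  (A=1, B=2, C=4, D=2, E=4) → (A=2, B=1, C=4, D=5, E=5)
step 2: fire T2:  (A=2, B=1, C=4, D=5, E=5) → (A=0, B=3, C=4, D=5, E=8)
step 3: fire T1:  (A=0, B=3, C=4, D=5, E=8) → (A=2, B=4, C=4, D=5, E=8)
step 4: fire T3:  (A=2, B=4, C=4, D=5, E=8) → (A=3, B=3, C=4, D=8, E=9)
step 5: fire T1:  (A=3, B=3, C=4, D=8, E=9) → (A=5, B=4, C=4, D=8, E=9)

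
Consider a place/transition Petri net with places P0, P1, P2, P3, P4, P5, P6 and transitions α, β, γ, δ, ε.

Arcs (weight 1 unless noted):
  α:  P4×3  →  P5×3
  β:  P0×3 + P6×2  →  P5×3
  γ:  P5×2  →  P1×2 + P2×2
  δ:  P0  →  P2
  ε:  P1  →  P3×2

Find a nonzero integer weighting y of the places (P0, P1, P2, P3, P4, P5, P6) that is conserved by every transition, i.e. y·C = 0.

Incidence matrix C (rows=places, cols=transitions):
        α    β    γ    δ    ε
   P0   0   -3    0   -1    0
   P1   0    0    2    0   -1
   P2   0    0    2    1    0
   P3   0    0    0    0    2
   P4  -3    0    0    0    0
   P5   3    3   -2    0    0
   P6   0   -2    0    0    0

Candidate y = [1, 0, 1, 0, 1, 1, 0]; check y·C column-wise:
  col α: 1·0 + 1·0 + 1·-3 + 1·3 = 0
  col β: 1·-3 + 1·0 + 1·0 + 1·3 + 0·-2 = 0
  col γ: 1·0 + 0·2 + 1·2 + 1·0 + 1·-2 = 0
  col δ: 1·-1 + 1·1 + 1·0 + 1·0 = 0
  col ε: 1·0 + 0·-1 + 1·0 + 0·2 + 1·0 + 1·0 = 0

y = (P0:1, P1:0, P2:1, P3:0, P4:1, P5:1, P6:0)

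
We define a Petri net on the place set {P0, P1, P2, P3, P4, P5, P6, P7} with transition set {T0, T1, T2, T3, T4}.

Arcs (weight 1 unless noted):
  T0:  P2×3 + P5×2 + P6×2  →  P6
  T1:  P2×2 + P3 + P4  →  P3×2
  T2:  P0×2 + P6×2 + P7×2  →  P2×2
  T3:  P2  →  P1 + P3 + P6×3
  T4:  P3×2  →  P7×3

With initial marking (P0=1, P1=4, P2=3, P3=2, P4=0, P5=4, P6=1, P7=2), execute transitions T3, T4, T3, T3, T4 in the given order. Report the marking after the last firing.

step 1: fire T3:  (P0=1, P1=4, P2=3, P3=2, P4=0, P5=4, P6=1, P7=2) → (P0=1, P1=5, P2=2, P3=3, P4=0, P5=4, P6=4, P7=2)
step 2: fire T4:  (P0=1, P1=5, P2=2, P3=3, P4=0, P5=4, P6=4, P7=2) → (P0=1, P1=5, P2=2, P3=1, P4=0, P5=4, P6=4, P7=5)
step 3: fire T3:  (P0=1, P1=5, P2=2, P3=1, P4=0, P5=4, P6=4, P7=5) → (P0=1, P1=6, P2=1, P3=2, P4=0, P5=4, P6=7, P7=5)
step 4: fire T3:  (P0=1, P1=6, P2=1, P3=2, P4=0, P5=4, P6=7, P7=5) → (P0=1, P1=7, P2=0, P3=3, P4=0, P5=4, P6=10, P7=5)
step 5: fire T4:  (P0=1, P1=7, P2=0, P3=3, P4=0, P5=4, P6=10, P7=5) → (P0=1, P1=7, P2=0, P3=1, P4=0, P5=4, P6=10, P7=8)

(P0=1, P1=7, P2=0, P3=1, P4=0, P5=4, P6=10, P7=8)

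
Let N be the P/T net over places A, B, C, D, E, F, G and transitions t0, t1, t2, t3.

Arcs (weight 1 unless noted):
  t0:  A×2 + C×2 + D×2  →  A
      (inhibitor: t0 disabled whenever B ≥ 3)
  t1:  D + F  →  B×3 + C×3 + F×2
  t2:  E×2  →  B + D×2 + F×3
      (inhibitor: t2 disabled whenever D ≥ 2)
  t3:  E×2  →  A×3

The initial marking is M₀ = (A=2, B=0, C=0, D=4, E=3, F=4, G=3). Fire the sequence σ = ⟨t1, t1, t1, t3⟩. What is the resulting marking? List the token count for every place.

(A=5, B=9, C=9, D=1, E=1, F=7, G=3)

step 1: fire t1:  (A=2, B=0, C=0, D=4, E=3, F=4, G=3) → (A=2, B=3, C=3, D=3, E=3, F=5, G=3)
step 2: fire t1:  (A=2, B=3, C=3, D=3, E=3, F=5, G=3) → (A=2, B=6, C=6, D=2, E=3, F=6, G=3)
step 3: fire t1:  (A=2, B=6, C=6, D=2, E=3, F=6, G=3) → (A=2, B=9, C=9, D=1, E=3, F=7, G=3)
step 4: fire t3:  (A=2, B=9, C=9, D=1, E=3, F=7, G=3) → (A=5, B=9, C=9, D=1, E=1, F=7, G=3)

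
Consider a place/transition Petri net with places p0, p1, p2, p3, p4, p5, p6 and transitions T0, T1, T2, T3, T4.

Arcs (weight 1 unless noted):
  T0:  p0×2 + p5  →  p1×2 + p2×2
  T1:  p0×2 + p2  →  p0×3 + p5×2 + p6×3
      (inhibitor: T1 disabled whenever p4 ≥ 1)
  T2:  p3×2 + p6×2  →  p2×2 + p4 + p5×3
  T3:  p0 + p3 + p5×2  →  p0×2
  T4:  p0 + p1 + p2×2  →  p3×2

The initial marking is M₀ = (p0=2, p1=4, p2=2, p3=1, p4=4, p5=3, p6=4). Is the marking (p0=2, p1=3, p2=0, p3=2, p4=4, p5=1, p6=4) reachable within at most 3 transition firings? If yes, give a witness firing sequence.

YES — reachable via ⟨T3, T4⟩ (2 firings)

step 1: fire T3:  (p0=2, p1=4, p2=2, p3=1, p4=4, p5=3, p6=4) → (p0=3, p1=4, p2=2, p3=0, p4=4, p5=1, p6=4)
step 2: fire T4:  (p0=3, p1=4, p2=2, p3=0, p4=4, p5=1, p6=4) → (p0=2, p1=3, p2=0, p3=2, p4=4, p5=1, p6=4)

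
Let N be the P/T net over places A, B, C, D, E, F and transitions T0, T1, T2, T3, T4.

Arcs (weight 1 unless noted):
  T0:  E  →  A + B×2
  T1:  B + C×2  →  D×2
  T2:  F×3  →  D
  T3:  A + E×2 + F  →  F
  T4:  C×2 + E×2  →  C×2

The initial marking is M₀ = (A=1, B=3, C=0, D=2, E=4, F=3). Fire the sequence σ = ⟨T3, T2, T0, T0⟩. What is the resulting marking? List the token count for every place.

(A=2, B=7, C=0, D=3, E=0, F=0)

step 1: fire T3:  (A=1, B=3, C=0, D=2, E=4, F=3) → (A=0, B=3, C=0, D=2, E=2, F=3)
step 2: fire T2:  (A=0, B=3, C=0, D=2, E=2, F=3) → (A=0, B=3, C=0, D=3, E=2, F=0)
step 3: fire T0:  (A=0, B=3, C=0, D=3, E=2, F=0) → (A=1, B=5, C=0, D=3, E=1, F=0)
step 4: fire T0:  (A=1, B=5, C=0, D=3, E=1, F=0) → (A=2, B=7, C=0, D=3, E=0, F=0)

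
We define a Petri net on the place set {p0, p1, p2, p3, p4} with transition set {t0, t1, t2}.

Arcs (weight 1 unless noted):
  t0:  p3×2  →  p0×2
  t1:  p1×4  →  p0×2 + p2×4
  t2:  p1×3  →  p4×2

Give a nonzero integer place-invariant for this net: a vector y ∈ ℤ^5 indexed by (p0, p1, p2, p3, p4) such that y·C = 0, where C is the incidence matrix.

Incidence matrix C (rows=places, cols=transitions):
       t0   t1   t2
   p0   2    2    0
   p1   0   -4   -3
   p2   0    4    0
   p3  -2    0    0
   p4   0    0    2

Candidate y = [2, 0, -1, 2, 0]; check y·C column-wise:
  col t0: 2·2 + -1·0 + 2·-2 = 0
  col t1: 2·2 + 0·-4 + -1·4 + 2·0 = 0
  col t2: 2·0 + 0·-3 + -1·0 + 2·0 + 0·2 = 0

y = (p0:2, p1:0, p2:-1, p3:2, p4:0)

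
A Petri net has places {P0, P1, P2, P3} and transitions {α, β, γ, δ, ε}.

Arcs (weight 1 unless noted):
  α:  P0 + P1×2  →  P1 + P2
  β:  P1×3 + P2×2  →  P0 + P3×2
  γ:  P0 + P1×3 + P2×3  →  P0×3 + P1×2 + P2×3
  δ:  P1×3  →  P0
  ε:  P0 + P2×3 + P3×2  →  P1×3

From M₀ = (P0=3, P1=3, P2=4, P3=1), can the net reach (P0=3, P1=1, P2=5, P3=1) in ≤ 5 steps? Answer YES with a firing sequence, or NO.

depth 0: 1 marking
depth 1: 5 markings reached so far
depth 2: 7 markings reached so far
depth 3: 7 markings reached so far
(frontier empty at depth 3; search complete)
target is not among the 7 markings reachable within 5 steps

NO — not reachable within 5 firings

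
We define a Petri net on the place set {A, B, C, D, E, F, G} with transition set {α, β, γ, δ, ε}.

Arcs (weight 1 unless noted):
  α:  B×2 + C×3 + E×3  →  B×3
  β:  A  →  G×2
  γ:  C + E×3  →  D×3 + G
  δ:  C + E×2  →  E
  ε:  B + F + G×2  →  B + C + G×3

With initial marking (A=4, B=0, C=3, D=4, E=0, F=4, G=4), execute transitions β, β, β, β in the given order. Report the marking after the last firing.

step 1: fire β:  (A=4, B=0, C=3, D=4, E=0, F=4, G=4) → (A=3, B=0, C=3, D=4, E=0, F=4, G=6)
step 2: fire β:  (A=3, B=0, C=3, D=4, E=0, F=4, G=6) → (A=2, B=0, C=3, D=4, E=0, F=4, G=8)
step 3: fire β:  (A=2, B=0, C=3, D=4, E=0, F=4, G=8) → (A=1, B=0, C=3, D=4, E=0, F=4, G=10)
step 4: fire β:  (A=1, B=0, C=3, D=4, E=0, F=4, G=10) → (A=0, B=0, C=3, D=4, E=0, F=4, G=12)

(A=0, B=0, C=3, D=4, E=0, F=4, G=12)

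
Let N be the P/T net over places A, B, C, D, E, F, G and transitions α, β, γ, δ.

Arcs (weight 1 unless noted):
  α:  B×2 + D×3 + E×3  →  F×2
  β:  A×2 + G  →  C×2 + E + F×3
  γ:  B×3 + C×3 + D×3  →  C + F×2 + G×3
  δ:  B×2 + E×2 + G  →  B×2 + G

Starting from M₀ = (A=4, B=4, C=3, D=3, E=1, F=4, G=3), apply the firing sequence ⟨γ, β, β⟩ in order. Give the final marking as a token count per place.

step 1: fire γ:  (A=4, B=4, C=3, D=3, E=1, F=4, G=3) → (A=4, B=1, C=1, D=0, E=1, F=6, G=6)
step 2: fire β:  (A=4, B=1, C=1, D=0, E=1, F=6, G=6) → (A=2, B=1, C=3, D=0, E=2, F=9, G=5)
step 3: fire β:  (A=2, B=1, C=3, D=0, E=2, F=9, G=5) → (A=0, B=1, C=5, D=0, E=3, F=12, G=4)

(A=0, B=1, C=5, D=0, E=3, F=12, G=4)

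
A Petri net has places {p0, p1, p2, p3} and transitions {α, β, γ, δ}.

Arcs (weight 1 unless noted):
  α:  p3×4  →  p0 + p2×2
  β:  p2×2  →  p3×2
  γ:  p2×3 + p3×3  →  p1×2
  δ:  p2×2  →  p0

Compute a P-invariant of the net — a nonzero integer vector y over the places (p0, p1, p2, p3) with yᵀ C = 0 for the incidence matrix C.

y = (p0:2, p1:3, p2:1, p3:1)

Incidence matrix C (rows=places, cols=transitions):
        α    β    γ    δ
   p0   1    0    0    1
   p1   0    0    2    0
   p2   2   -2   -3   -2
   p3  -4    2   -3    0

Candidate y = [2, 3, 1, 1]; check y·C column-wise:
  col α: 2·1 + 3·0 + 1·2 + 1·-4 = 0
  col β: 2·0 + 3·0 + 1·-2 + 1·2 = 0
  col γ: 2·0 + 3·2 + 1·-3 + 1·-3 = 0
  col δ: 2·1 + 3·0 + 1·-2 + 1·0 = 0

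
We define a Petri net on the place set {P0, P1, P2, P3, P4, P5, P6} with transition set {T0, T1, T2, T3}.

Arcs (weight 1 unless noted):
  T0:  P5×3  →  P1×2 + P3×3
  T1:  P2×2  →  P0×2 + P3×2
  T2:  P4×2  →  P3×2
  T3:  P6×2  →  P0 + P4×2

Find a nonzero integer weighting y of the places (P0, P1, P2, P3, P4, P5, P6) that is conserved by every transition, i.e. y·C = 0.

y = (P0:4, P1:3, P2:2, P3:-2, P4:-2, P5:0, P6:0)

Incidence matrix C (rows=places, cols=transitions):
       T0   T1   T2   T3
   P0   0    2    0    1
   P1   2    0    0    0
   P2   0   -2    0    0
   P3   3    2    2    0
   P4   0    0   -2    2
   P5  -3    0    0    0
   P6   0    0    0   -2

Candidate y = [4, 3, 2, -2, -2, 0, 0]; check y·C column-wise:
  col T0: 4·0 + 3·2 + 2·0 + -2·3 + -2·0 + 0·-3 = 0
  col T1: 4·2 + 3·0 + 2·-2 + -2·2 + -2·0 = 0
  col T2: 4·0 + 3·0 + 2·0 + -2·2 + -2·-2 = 0
  col T3: 4·1 + 3·0 + 2·0 + -2·0 + -2·2 + 0·-2 = 0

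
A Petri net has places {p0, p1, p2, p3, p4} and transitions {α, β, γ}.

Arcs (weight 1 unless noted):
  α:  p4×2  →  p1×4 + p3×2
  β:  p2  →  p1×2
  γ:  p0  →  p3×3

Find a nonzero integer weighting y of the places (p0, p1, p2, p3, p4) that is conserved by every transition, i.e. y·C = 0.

y = (p0:6, p1:-1, p2:-2, p3:2, p4:0)

Incidence matrix C (rows=places, cols=transitions):
        α    β    γ
   p0   0    0   -1
   p1   4    2    0
   p2   0   -1    0
   p3   2    0    3
   p4  -2    0    0

Candidate y = [6, -1, -2, 2, 0]; check y·C column-wise:
  col α: 6·0 + -1·4 + -2·0 + 2·2 + 0·-2 = 0
  col β: 6·0 + -1·2 + -2·-1 + 2·0 = 0
  col γ: 6·-1 + -1·0 + -2·0 + 2·3 = 0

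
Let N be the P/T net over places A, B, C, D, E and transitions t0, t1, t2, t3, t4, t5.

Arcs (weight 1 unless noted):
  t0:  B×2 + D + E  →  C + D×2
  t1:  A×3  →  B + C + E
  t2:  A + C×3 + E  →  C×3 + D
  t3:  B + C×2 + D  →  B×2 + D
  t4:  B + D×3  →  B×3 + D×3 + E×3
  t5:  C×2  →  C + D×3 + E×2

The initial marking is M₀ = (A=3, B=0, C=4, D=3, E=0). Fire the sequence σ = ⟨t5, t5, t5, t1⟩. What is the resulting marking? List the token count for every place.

step 1: fire t5:  (A=3, B=0, C=4, D=3, E=0) → (A=3, B=0, C=3, D=6, E=2)
step 2: fire t5:  (A=3, B=0, C=3, D=6, E=2) → (A=3, B=0, C=2, D=9, E=4)
step 3: fire t5:  (A=3, B=0, C=2, D=9, E=4) → (A=3, B=0, C=1, D=12, E=6)
step 4: fire t1:  (A=3, B=0, C=1, D=12, E=6) → (A=0, B=1, C=2, D=12, E=7)

(A=0, B=1, C=2, D=12, E=7)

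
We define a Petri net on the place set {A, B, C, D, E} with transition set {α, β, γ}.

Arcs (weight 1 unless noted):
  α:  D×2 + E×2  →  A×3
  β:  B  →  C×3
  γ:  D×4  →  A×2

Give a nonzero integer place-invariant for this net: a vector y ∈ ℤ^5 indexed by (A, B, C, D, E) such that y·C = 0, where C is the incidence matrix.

Incidence matrix C (rows=places, cols=transitions):
        α    β    γ
    A   3    0    2
    B   0   -1    0
    C   0    3    0
    D  -2    0   -4
    E  -2    0    0

Candidate y = [0, 3, 1, 0, 0]; check y·C column-wise:
  col α: 0·3 + 3·0 + 1·0 + 0·-2 + 0·-2 = 0
  col β: 3·-1 + 1·3 = 0
  col γ: 0·2 + 3·0 + 1·0 + 0·-4 = 0

y = (A:0, B:3, C:1, D:0, E:0)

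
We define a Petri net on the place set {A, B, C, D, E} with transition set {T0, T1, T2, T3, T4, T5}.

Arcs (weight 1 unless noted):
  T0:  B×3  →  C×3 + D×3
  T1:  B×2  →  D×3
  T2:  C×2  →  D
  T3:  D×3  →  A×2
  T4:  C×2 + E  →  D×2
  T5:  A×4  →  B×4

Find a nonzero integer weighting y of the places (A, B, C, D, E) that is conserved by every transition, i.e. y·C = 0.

y = (A:3, B:3, C:1, D:2, E:2)

Incidence matrix C (rows=places, cols=transitions):
       T0   T1   T2   T3   T4   T5
    A   0    0    0    2    0   -4
    B  -3   -2    0    0    0    4
    C   3    0   -2    0   -2    0
    D   3    3    1   -3    2    0
    E   0    0    0    0   -1    0

Candidate y = [3, 3, 1, 2, 2]; check y·C column-wise:
  col T0: 3·0 + 3·-3 + 1·3 + 2·3 + 2·0 = 0
  col T1: 3·0 + 3·-2 + 1·0 + 2·3 + 2·0 = 0
  col T2: 3·0 + 3·0 + 1·-2 + 2·1 + 2·0 = 0
  col T3: 3·2 + 3·0 + 1·0 + 2·-3 + 2·0 = 0
  col T4: 3·0 + 3·0 + 1·-2 + 2·2 + 2·-1 = 0
  col T5: 3·-4 + 3·4 + 1·0 + 2·0 + 2·0 = 0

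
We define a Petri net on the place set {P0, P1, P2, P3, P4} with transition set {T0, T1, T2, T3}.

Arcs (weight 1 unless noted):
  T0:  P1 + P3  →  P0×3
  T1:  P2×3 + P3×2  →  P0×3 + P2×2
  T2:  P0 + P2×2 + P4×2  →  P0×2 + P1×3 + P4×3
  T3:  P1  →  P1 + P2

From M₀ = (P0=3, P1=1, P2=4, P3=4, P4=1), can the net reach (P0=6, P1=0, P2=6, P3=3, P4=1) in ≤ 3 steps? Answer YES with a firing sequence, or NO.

step 1: fire T3:  (P0=3, P1=1, P2=4, P3=4, P4=1) → (P0=3, P1=1, P2=5, P3=4, P4=1)
step 2: fire T3:  (P0=3, P1=1, P2=5, P3=4, P4=1) → (P0=3, P1=1, P2=6, P3=4, P4=1)
step 3: fire T0:  (P0=3, P1=1, P2=6, P3=4, P4=1) → (P0=6, P1=0, P2=6, P3=3, P4=1)

YES — reachable via ⟨T3, T3, T0⟩ (3 firings)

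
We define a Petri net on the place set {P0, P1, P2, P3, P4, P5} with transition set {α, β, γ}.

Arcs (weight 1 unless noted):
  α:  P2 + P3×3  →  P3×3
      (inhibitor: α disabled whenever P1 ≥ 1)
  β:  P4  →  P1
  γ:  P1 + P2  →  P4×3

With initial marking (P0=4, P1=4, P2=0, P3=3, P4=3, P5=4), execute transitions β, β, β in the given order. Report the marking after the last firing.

step 1: fire β:  (P0=4, P1=4, P2=0, P3=3, P4=3, P5=4) → (P0=4, P1=5, P2=0, P3=3, P4=2, P5=4)
step 2: fire β:  (P0=4, P1=5, P2=0, P3=3, P4=2, P5=4) → (P0=4, P1=6, P2=0, P3=3, P4=1, P5=4)
step 3: fire β:  (P0=4, P1=6, P2=0, P3=3, P4=1, P5=4) → (P0=4, P1=7, P2=0, P3=3, P4=0, P5=4)

(P0=4, P1=7, P2=0, P3=3, P4=0, P5=4)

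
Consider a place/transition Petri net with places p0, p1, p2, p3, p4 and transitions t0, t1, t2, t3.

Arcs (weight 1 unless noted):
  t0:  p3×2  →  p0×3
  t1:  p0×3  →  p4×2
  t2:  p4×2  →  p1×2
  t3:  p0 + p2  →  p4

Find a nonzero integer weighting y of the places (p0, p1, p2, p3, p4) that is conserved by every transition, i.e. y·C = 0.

y = (p0:2, p1:3, p2:1, p3:3, p4:3)

Incidence matrix C (rows=places, cols=transitions):
       t0   t1   t2   t3
   p0   3   -3    0   -1
   p1   0    0    2    0
   p2   0    0    0   -1
   p3  -2    0    0    0
   p4   0    2   -2    1

Candidate y = [2, 3, 1, 3, 3]; check y·C column-wise:
  col t0: 2·3 + 3·0 + 1·0 + 3·-2 + 3·0 = 0
  col t1: 2·-3 + 3·0 + 1·0 + 3·0 + 3·2 = 0
  col t2: 2·0 + 3·2 + 1·0 + 3·0 + 3·-2 = 0
  col t3: 2·-1 + 3·0 + 1·-1 + 3·0 + 3·1 = 0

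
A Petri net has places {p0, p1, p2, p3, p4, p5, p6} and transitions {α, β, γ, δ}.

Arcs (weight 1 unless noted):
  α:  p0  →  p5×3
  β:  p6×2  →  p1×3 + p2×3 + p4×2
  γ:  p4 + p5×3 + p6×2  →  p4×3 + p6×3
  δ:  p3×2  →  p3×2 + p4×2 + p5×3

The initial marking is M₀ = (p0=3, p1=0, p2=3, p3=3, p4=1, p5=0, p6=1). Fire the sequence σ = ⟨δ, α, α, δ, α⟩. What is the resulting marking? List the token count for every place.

step 1: fire δ:  (p0=3, p1=0, p2=3, p3=3, p4=1, p5=0, p6=1) → (p0=3, p1=0, p2=3, p3=3, p4=3, p5=3, p6=1)
step 2: fire α:  (p0=3, p1=0, p2=3, p3=3, p4=3, p5=3, p6=1) → (p0=2, p1=0, p2=3, p3=3, p4=3, p5=6, p6=1)
step 3: fire α:  (p0=2, p1=0, p2=3, p3=3, p4=3, p5=6, p6=1) → (p0=1, p1=0, p2=3, p3=3, p4=3, p5=9, p6=1)
step 4: fire δ:  (p0=1, p1=0, p2=3, p3=3, p4=3, p5=9, p6=1) → (p0=1, p1=0, p2=3, p3=3, p4=5, p5=12, p6=1)
step 5: fire α:  (p0=1, p1=0, p2=3, p3=3, p4=5, p5=12, p6=1) → (p0=0, p1=0, p2=3, p3=3, p4=5, p5=15, p6=1)

(p0=0, p1=0, p2=3, p3=3, p4=5, p5=15, p6=1)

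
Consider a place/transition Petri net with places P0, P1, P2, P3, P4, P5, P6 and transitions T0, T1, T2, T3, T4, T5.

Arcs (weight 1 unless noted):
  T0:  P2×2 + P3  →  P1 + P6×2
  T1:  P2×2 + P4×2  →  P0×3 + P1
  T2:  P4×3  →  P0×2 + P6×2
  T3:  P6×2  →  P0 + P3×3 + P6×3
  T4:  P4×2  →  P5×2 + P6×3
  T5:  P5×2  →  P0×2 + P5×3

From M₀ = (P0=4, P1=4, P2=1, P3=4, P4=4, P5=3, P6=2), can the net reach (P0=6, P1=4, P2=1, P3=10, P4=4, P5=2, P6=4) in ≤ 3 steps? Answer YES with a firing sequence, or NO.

depth 0: 1 marking
depth 1: 5 markings reached so far
depth 2: 13 markings reached so far
depth 3: 25 markings reached so far
target is not among the 25 markings reachable within 3 steps

NO — not reachable within 3 firings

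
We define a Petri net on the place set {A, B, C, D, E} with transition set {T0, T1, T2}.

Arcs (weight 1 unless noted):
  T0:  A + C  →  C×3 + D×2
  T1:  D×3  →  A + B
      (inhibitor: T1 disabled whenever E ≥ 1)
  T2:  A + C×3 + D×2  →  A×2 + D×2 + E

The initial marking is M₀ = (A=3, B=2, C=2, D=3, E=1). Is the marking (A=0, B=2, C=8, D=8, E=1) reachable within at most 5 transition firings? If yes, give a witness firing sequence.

depth 0: 1 marking
depth 1: 2 markings reached so far
depth 2: 4 markings reached so far
depth 3: 6 markings reached so far
depth 4: 8 markings reached so far
depth 5: 10 markings reached so far
target is not among the 10 markings reachable within 5 steps

NO — not reachable within 5 firings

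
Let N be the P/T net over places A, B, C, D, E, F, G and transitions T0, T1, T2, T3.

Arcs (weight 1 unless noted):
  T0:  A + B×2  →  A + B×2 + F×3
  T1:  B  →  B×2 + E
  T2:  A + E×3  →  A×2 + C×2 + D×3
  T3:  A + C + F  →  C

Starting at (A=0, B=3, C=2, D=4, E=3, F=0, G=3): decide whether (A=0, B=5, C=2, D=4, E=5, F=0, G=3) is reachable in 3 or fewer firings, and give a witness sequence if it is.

YES — reachable via ⟨T1, T1⟩ (2 firings)

step 1: fire T1:  (A=0, B=3, C=2, D=4, E=3, F=0, G=3) → (A=0, B=4, C=2, D=4, E=4, F=0, G=3)
step 2: fire T1:  (A=0, B=4, C=2, D=4, E=4, F=0, G=3) → (A=0, B=5, C=2, D=4, E=5, F=0, G=3)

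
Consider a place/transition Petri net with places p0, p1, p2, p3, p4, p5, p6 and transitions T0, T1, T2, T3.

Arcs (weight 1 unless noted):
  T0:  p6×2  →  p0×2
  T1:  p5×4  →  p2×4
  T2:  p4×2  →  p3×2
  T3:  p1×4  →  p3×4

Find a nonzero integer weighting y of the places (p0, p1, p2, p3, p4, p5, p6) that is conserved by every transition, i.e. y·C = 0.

y = (p0:0, p1:1, p2:0, p3:1, p4:1, p5:0, p6:0)

Incidence matrix C (rows=places, cols=transitions):
       T0   T1   T2   T3
   p0   2    0    0    0
   p1   0    0    0   -4
   p2   0    4    0    0
   p3   0    0    2    4
   p4   0    0   -2    0
   p5   0   -4    0    0
   p6  -2    0    0    0

Candidate y = [0, 1, 0, 1, 1, 0, 0]; check y·C column-wise:
  col T0: 0·2 + 1·0 + 1·0 + 1·0 + 0·-2 = 0
  col T1: 1·0 + 0·4 + 1·0 + 1·0 + 0·-4 = 0
  col T2: 1·0 + 1·2 + 1·-2 = 0
  col T3: 1·-4 + 1·4 + 1·0 = 0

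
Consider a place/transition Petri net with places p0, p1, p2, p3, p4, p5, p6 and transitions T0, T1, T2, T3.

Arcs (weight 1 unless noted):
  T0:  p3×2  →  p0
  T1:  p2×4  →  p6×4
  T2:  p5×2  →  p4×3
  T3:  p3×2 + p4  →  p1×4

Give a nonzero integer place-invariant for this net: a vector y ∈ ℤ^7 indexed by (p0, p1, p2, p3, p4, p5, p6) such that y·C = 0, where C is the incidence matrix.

Incidence matrix C (rows=places, cols=transitions):
       T0   T1   T2   T3
   p0   1    0    0    0
   p1   0    0    0    4
   p2   0   -4    0    0
   p3  -2    0    0   -2
   p4   0    0    3   -1
   p5   0    0   -2    0
   p6   0    4    0    0

Candidate y = [4, 1, 0, 2, 0, 0, 0]; check y·C column-wise:
  col T0: 4·1 + 1·0 + 2·-2 = 0
  col T1: 4·0 + 1·0 + 0·-4 + 2·0 + 0·4 = 0
  col T2: 4·0 + 1·0 + 2·0 + 0·3 + 0·-2 = 0
  col T3: 4·0 + 1·4 + 2·-2 + 0·-1 = 0

y = (p0:4, p1:1, p2:0, p3:2, p4:0, p5:0, p6:0)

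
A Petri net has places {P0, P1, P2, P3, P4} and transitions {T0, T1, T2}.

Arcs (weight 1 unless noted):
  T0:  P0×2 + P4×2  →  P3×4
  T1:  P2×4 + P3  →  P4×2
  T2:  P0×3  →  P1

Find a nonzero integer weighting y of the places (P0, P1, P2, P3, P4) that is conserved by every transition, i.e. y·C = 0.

y = (P0:8, P1:24, P2:-1, P3:4, P4:0)

Incidence matrix C (rows=places, cols=transitions):
       T0   T1   T2
   P0  -2    0   -3
   P1   0    0    1
   P2   0   -4    0
   P3   4   -1    0
   P4  -2    2    0

Candidate y = [8, 24, -1, 4, 0]; check y·C column-wise:
  col T0: 8·-2 + 24·0 + -1·0 + 4·4 + 0·-2 = 0
  col T1: 8·0 + 24·0 + -1·-4 + 4·-1 + 0·2 = 0
  col T2: 8·-3 + 24·1 + -1·0 + 4·0 = 0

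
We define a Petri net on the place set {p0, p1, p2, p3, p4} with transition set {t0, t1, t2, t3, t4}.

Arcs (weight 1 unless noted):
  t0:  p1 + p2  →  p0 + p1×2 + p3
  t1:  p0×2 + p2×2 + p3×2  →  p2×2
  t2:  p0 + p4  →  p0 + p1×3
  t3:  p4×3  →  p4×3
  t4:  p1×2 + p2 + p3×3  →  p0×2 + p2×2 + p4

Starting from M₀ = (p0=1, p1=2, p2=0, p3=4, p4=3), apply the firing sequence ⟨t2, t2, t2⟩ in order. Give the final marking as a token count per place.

step 1: fire t2:  (p0=1, p1=2, p2=0, p3=4, p4=3) → (p0=1, p1=5, p2=0, p3=4, p4=2)
step 2: fire t2:  (p0=1, p1=5, p2=0, p3=4, p4=2) → (p0=1, p1=8, p2=0, p3=4, p4=1)
step 3: fire t2:  (p0=1, p1=8, p2=0, p3=4, p4=1) → (p0=1, p1=11, p2=0, p3=4, p4=0)

(p0=1, p1=11, p2=0, p3=4, p4=0)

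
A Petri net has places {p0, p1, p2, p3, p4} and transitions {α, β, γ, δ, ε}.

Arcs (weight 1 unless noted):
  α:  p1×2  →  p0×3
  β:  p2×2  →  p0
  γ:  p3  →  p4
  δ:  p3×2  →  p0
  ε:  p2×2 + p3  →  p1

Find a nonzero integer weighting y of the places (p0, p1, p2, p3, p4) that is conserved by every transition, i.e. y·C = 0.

Incidence matrix C (rows=places, cols=transitions):
        α    β    γ    δ    ε
   p0   3    1    0    1    0
   p1  -2    0    0    0    1
   p2   0   -2    0    0   -2
   p3   0    0   -1   -2   -1
   p4   0    0    1    0    0

Candidate y = [2, 3, 1, 1, 1]; check y·C column-wise:
  col α: 2·3 + 3·-2 + 1·0 + 1·0 + 1·0 = 0
  col β: 2·1 + 3·0 + 1·-2 + 1·0 + 1·0 = 0
  col γ: 2·0 + 3·0 + 1·0 + 1·-1 + 1·1 = 0
  col δ: 2·1 + 3·0 + 1·0 + 1·-2 + 1·0 = 0
  col ε: 2·0 + 3·1 + 1·-2 + 1·-1 + 1·0 = 0

y = (p0:2, p1:3, p2:1, p3:1, p4:1)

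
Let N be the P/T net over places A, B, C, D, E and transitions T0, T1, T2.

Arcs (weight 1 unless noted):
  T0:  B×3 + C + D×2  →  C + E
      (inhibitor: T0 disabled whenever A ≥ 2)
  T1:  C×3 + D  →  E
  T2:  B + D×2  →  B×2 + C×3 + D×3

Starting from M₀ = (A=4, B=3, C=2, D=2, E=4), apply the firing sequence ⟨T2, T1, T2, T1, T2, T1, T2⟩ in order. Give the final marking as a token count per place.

(A=4, B=7, C=5, D=3, E=7)

step 1: fire T2:  (A=4, B=3, C=2, D=2, E=4) → (A=4, B=4, C=5, D=3, E=4)
step 2: fire T1:  (A=4, B=4, C=5, D=3, E=4) → (A=4, B=4, C=2, D=2, E=5)
step 3: fire T2:  (A=4, B=4, C=2, D=2, E=5) → (A=4, B=5, C=5, D=3, E=5)
step 4: fire T1:  (A=4, B=5, C=5, D=3, E=5) → (A=4, B=5, C=2, D=2, E=6)
step 5: fire T2:  (A=4, B=5, C=2, D=2, E=6) → (A=4, B=6, C=5, D=3, E=6)
step 6: fire T1:  (A=4, B=6, C=5, D=3, E=6) → (A=4, B=6, C=2, D=2, E=7)
step 7: fire T2:  (A=4, B=6, C=2, D=2, E=7) → (A=4, B=7, C=5, D=3, E=7)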